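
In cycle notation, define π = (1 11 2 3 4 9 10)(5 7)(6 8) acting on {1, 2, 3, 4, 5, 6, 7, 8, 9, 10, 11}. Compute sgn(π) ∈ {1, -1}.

1

The cycle lengths are 7, 2, 2.
A cycle is odd iff its length is even; π has 2 even-length cycles, so sgn(π) = (−1)^2 and π is even.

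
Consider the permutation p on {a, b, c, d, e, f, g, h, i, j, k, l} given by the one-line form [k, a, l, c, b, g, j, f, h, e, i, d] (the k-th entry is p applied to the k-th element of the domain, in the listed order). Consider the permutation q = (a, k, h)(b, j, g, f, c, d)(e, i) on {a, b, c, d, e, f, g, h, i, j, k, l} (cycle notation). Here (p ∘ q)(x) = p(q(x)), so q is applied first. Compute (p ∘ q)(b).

(p ∘ q)(b) = p(q(b)). q(b) = j, then p(j) = e. So (p ∘ q)(b) = e.

e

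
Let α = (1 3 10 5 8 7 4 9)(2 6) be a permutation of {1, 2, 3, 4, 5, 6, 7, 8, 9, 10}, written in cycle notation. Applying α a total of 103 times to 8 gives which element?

8 lies in the 8-cycle (1 3 10 5 8 7 4 9).
Since the cycle has length 8, α^103 acts on it the same as α^7 (103 mod 8 = 7).
Advancing 7 steps from 8: 8 → 7 → 4 → 9 → 1 → 3 → 10 → 5.

5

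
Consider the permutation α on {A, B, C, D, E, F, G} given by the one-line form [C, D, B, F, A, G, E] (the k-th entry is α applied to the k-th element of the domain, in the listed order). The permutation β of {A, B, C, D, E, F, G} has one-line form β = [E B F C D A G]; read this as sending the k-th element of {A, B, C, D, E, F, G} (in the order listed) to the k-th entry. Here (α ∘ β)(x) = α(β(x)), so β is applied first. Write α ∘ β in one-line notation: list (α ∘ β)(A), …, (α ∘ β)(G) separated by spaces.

Chase each element through β then α: A → E → A; B → B → D; C → F → G; D → C → B; E → D → F; F → A → C; G → G → E.
So α ∘ β in one-line form is A D G B F C E.

A D G B F C E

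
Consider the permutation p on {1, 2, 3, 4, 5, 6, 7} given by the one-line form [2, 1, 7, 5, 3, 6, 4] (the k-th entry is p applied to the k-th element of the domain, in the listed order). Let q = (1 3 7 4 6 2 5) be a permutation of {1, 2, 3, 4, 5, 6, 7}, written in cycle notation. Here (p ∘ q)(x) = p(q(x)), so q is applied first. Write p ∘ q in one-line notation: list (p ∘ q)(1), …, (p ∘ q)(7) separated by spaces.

7 3 4 6 2 1 5

(p ∘ q)(x) = p(q(x)). Computing each image: p(q(1)) = p(3) = 7, p(q(2)) = p(5) = 3, p(q(3)) = p(7) = 4, p(q(4)) = p(6) = 6, p(q(5)) = p(1) = 2, p(q(6)) = p(2) = 1, p(q(7)) = p(4) = 5.
Hence p ∘ q = [7 3 4 6 2 1 5].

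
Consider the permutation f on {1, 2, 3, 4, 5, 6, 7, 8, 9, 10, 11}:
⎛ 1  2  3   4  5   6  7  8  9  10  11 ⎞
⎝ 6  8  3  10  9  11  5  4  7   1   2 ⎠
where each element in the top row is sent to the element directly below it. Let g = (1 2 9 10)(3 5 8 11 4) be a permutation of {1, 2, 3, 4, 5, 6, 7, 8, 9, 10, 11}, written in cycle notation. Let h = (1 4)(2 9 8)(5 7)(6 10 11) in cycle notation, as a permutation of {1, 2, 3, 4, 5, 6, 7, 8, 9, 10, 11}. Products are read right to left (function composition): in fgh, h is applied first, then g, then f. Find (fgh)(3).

(fgh)(3) = f(g(h(3))). h(3) = 3, then g(3) = 5, then f(5) = 9, so the result is 9.

9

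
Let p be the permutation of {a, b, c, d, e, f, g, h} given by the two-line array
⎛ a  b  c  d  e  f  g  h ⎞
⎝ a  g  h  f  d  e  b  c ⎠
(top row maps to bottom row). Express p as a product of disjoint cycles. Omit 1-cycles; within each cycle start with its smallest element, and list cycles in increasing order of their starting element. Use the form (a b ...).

From b: b → g → b, closing the cycle (b g).
Repeating from the next unused element and collecting all non-trivial cycles gives (b g)(c h)(d f e).

(b g)(c h)(d f e)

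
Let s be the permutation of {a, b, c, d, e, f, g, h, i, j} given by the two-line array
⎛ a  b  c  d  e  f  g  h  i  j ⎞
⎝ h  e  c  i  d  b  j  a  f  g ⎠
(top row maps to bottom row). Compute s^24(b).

f

Tracing b → e → … returns to b after 5 steps, so b lies in a 5-cycle (b, e, d, i, f).
On a 5-cycle, s^5 is the identity, so s^24 = s^4 there (24 ≡ 4 mod 5).
Stepping 4 places around the cycle: b → e → d → i → f.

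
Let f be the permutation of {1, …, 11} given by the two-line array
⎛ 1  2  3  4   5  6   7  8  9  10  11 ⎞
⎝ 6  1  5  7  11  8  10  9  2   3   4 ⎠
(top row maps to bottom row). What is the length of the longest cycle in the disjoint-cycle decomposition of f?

6

Decomposing into disjoint cycles gives (1, 6, 8, 9, 2)(3, 5, 11, 4, 7, 10); the longest has length 6.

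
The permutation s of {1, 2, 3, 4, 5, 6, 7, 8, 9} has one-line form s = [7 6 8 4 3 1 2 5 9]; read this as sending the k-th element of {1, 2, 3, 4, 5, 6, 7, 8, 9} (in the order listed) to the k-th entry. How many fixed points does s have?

The fixed points (elements with s(x) = x) are {4, 9}, so there are 2.

2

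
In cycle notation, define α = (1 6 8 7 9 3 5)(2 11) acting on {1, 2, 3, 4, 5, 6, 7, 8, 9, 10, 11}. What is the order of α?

14

The disjoint cycles have lengths 7, 2, 1, 1.
The order of α is the least common multiple of its cycle lengths: lcm(7, 2) = 14.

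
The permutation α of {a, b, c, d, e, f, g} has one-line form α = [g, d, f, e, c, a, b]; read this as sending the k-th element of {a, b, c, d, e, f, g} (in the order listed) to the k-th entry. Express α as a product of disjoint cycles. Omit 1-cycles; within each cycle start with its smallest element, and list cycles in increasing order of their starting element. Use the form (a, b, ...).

(a, g, b, d, e, c, f)

From a: a → g → b → d → e → c → f → a, closing the cycle (a, g, b, d, e, c, f).
Continuing from each remaining unvisited element yields (a, g, b, d, e, c, f).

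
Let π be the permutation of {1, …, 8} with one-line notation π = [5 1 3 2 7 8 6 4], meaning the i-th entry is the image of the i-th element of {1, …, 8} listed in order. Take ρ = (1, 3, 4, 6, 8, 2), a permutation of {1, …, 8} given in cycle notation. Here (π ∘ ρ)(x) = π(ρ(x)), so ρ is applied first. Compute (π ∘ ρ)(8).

1

First apply ρ: ρ(8) = 2, then π(2) = 1. Thus (π ∘ ρ)(8) = 1.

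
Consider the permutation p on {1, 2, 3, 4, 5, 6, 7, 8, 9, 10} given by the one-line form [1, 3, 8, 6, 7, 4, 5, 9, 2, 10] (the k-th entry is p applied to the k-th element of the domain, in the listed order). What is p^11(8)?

3

Tracing 8 → 9 → … returns to 8 after 4 steps, so 8 lies in a 4-cycle (2 3 8 9).
On a 4-cycle, p^4 is the identity, so p^11 = p^3 there (11 ≡ 3 mod 4).
Advancing 3 steps from 8: 8 → 9 → 2 → 3.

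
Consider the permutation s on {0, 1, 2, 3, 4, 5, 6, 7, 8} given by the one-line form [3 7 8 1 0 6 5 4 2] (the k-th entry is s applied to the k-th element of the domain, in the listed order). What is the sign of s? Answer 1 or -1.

In disjoint-cycle form the cycle lengths are 5, 2, 2.
A cycle of length ℓ contributes ℓ−1 transpositions, so s is a product of 4 + 1 + 1 = 6 transpositions — even.

1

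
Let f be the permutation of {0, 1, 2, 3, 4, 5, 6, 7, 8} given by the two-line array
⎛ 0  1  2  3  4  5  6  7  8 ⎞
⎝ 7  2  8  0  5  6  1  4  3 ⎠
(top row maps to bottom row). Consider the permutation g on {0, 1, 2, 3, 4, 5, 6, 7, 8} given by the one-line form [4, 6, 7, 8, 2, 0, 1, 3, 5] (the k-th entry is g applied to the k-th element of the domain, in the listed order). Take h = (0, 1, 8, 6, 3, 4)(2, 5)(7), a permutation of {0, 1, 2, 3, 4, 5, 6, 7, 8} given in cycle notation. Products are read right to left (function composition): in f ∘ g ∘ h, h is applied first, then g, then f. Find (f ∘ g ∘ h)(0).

Apply the permutations in order: h(0) = 1, then g(1) = 6, then f(6) = 1. So (f ∘ g ∘ h)(0) = 1.

1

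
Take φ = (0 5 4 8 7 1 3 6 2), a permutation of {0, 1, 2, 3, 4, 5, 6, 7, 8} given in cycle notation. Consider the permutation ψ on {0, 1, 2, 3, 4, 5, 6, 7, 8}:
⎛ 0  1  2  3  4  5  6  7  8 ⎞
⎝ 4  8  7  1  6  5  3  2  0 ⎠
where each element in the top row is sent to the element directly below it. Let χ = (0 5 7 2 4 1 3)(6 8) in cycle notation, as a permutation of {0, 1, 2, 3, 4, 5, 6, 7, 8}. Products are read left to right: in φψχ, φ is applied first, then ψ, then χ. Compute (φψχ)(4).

5

Chase 4: φ(4) = 8; ψ(8) = 0; χ(0) = 5. Hence (φψχ)(4) = 5.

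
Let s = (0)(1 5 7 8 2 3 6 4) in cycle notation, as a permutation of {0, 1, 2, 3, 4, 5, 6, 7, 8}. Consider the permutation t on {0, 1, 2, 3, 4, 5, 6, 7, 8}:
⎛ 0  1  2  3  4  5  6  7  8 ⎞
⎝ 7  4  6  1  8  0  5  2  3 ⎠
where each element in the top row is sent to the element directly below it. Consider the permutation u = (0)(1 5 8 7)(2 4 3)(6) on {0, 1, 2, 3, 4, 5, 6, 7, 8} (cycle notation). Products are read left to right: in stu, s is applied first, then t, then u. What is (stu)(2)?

5

Apply the permutations in order: s(2) = 3, then t(3) = 1, then u(1) = 5. So (stu)(2) = 5.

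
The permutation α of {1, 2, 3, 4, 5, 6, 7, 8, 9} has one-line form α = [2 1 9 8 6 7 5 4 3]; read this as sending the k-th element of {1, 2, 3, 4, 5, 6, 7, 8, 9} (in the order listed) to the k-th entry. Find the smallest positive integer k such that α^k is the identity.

The disjoint-cycle form of α has cycle lengths 3, 2, 2, 2.
The order of α is the least common multiple of its cycle lengths: lcm(3, 2, 2, 2) = 6.

6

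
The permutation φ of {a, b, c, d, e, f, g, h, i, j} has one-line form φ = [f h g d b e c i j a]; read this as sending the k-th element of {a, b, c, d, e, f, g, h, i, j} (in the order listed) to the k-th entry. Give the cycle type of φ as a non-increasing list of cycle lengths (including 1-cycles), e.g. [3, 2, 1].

[7, 2, 1]

The disjoint cycles are (a f e b h i j)(c g)(d), with lengths 7, 2, 1 in non-increasing order.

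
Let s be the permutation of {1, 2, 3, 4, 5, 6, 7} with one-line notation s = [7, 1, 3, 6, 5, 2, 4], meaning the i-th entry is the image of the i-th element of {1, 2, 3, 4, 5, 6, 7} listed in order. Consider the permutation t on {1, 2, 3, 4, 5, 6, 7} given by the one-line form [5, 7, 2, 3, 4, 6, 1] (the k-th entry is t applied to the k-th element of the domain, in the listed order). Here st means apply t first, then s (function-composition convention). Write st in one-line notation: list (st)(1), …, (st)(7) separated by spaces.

5 4 1 3 6 2 7

(st)(x) = s(t(x)). Computing each image: s(t(1)) = s(5) = 5, s(t(2)) = s(7) = 4, s(t(3)) = s(2) = 1, s(t(4)) = s(3) = 3, s(t(5)) = s(4) = 6, s(t(6)) = s(6) = 2, s(t(7)) = s(1) = 7.
Hence st = [5 4 1 3 6 2 7].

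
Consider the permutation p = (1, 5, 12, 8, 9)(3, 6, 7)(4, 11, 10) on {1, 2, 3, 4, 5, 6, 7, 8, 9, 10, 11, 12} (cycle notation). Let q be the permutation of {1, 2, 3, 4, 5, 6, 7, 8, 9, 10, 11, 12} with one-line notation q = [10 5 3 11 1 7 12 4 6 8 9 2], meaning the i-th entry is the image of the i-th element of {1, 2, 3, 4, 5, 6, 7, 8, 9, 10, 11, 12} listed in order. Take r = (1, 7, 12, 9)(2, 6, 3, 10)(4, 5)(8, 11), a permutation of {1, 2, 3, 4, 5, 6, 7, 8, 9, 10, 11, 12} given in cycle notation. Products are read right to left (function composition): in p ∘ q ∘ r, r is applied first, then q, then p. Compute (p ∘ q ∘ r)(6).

6

(p ∘ q ∘ r)(6) = p(q(r(6))). r(6) = 3, then q(3) = 3, then p(3) = 6, so the result is 6.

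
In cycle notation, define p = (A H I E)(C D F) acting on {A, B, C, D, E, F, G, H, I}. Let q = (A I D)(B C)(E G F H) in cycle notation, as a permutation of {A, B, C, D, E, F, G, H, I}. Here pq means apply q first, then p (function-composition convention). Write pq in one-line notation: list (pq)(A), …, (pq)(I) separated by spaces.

E D B H G I C A F

(pq)(x) = p(q(x)). Computing each image: p(q(A)) = p(I) = E, p(q(B)) = p(C) = D, p(q(C)) = p(B) = B, p(q(D)) = p(A) = H, p(q(E)) = p(G) = G, p(q(F)) = p(H) = I, p(q(G)) = p(F) = C, p(q(H)) = p(E) = A, p(q(I)) = p(D) = F.
Hence pq = [E D B H G I C A F].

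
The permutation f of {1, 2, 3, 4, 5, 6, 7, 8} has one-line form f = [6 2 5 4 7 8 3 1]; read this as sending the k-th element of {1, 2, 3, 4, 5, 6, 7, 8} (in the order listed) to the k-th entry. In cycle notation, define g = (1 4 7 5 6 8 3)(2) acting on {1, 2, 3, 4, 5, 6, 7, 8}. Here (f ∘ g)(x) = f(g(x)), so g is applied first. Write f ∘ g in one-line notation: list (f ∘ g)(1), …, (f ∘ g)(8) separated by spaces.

4 2 6 3 8 1 7 5

For each element, apply g then f: 1 → 4 → 4; 2 → 2 → 2; 3 → 1 → 6; 4 → 7 → 3; 5 → 6 → 8; 6 → 8 → 1; 7 → 5 → 7; 8 → 3 → 5.
Collecting the images, f ∘ g = [4 2 6 3 8 1 7 5].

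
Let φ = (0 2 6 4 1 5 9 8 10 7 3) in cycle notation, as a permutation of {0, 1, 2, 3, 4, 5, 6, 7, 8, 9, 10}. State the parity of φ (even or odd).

even

The cycle lengths are 11.
A cycle of length ℓ contributes ℓ−1 transpositions, so φ is a product of 10 transpositions — even.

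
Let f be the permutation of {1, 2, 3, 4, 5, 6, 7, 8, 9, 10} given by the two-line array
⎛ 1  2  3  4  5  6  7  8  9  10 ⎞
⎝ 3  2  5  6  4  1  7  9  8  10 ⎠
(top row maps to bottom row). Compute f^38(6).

5

Tracing 6 → 1 → … returns to 6 after 5 steps, so 6 lies in a 5-cycle (1 3 5 4 6).
On a 5-cycle, f^5 is the identity, so f^38 = f^3 there (38 ≡ 3 mod 5).
Stepping 3 places around the cycle: 6 → 1 → 3 → 5.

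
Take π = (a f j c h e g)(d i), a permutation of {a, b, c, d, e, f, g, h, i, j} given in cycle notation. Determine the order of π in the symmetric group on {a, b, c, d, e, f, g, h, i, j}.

14

The cycle type of π is (7, 2, 1).
Since disjoint cycles commute, ord(π) = lcm(7, 2) = 14.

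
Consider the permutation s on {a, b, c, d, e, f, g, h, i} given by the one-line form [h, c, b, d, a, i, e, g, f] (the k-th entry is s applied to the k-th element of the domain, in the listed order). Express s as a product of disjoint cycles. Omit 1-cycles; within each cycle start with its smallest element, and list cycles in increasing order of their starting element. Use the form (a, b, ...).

(a, h, g, e)(b, c)(f, i)

Start at a and follow images: a → h → g → e → a, giving the cycle (a, h, g, e).
Repeating from the next unused element and collecting all non-trivial cycles gives (a, h, g, e)(b, c)(f, i).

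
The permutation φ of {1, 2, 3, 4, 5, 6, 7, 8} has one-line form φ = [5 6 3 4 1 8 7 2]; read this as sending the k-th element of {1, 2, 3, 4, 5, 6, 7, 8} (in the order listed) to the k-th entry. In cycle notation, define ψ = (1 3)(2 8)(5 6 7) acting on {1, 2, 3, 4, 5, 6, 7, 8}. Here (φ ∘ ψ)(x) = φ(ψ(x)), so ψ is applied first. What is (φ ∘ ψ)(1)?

(φ ∘ ψ)(1) = φ(ψ(1)). ψ(1) = 3, then φ(3) = 3. So (φ ∘ ψ)(1) = 3.

3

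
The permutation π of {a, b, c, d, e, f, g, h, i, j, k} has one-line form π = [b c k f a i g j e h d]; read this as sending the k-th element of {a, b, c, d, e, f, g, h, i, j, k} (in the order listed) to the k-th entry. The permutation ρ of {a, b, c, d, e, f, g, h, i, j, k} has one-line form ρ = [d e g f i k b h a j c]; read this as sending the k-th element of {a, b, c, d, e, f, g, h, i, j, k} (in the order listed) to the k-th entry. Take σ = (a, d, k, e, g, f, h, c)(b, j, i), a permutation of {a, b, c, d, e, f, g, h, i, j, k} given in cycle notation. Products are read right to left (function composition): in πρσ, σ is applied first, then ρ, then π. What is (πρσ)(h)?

(πρσ)(h) = π(ρ(σ(h))). σ(h) = c, then ρ(c) = g, then π(g) = g, so the result is g.

g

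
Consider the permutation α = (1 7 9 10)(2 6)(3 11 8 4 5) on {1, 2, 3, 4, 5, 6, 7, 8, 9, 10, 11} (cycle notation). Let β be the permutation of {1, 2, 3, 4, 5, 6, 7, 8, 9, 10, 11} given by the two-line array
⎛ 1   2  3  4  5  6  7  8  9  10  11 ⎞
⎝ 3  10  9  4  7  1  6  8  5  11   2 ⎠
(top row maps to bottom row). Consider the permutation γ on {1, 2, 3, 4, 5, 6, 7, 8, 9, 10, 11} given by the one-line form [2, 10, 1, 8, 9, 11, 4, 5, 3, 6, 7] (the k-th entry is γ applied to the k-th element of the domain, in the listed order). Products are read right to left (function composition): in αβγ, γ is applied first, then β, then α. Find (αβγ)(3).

Apply the permutations in order: γ(3) = 1, then β(1) = 3, then α(3) = 11. So (αβγ)(3) = 11.

11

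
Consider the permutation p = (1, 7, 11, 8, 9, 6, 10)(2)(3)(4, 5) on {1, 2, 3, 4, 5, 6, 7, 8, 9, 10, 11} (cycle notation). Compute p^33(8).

8 lies in the 7-cycle (1, 7, 11, 8, 9, 6, 10).
On a 7-cycle, p^7 is the identity, so p^33 = p^5 there (33 ≡ 5 mod 7).
Stepping 5 places around the cycle: 8 → 9 → 6 → 10 → 1 → 7.

7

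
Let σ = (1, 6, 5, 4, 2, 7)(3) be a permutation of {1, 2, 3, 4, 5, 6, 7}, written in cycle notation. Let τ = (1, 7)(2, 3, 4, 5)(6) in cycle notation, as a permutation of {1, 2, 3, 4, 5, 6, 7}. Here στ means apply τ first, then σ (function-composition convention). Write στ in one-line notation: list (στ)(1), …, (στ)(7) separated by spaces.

1 3 2 4 7 5 6

Chase each element through τ then σ: 1 → 7 → 1; 2 → 3 → 3; 3 → 4 → 2; 4 → 5 → 4; 5 → 2 → 7; 6 → 6 → 5; 7 → 1 → 6.
Collecting the images, στ = [1 3 2 4 7 5 6].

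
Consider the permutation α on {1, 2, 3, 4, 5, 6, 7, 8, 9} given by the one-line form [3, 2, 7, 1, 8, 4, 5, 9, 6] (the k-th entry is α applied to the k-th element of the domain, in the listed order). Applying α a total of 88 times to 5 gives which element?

5

Tracing 5 → 8 → … returns to 5 after 8 steps, so 5 lies in an 8-cycle (1 3 7 5 8 9 6 4).
Powers repeat with period 8 on this cycle, and 88 mod 8 = 0, so α^88(5) = α^0(5).
So α^88(5) = 5.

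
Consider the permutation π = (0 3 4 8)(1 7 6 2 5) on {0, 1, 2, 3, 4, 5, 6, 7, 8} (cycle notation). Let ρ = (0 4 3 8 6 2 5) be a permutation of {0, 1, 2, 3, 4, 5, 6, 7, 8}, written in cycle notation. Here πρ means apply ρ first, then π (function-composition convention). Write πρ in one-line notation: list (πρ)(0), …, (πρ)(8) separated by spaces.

8 7 1 0 4 3 5 6 2

(πρ)(x) = π(ρ(x)). Computing each image: π(ρ(0)) = π(4) = 8, π(ρ(1)) = π(1) = 7, π(ρ(2)) = π(5) = 1, π(ρ(3)) = π(8) = 0, π(ρ(4)) = π(3) = 4, π(ρ(5)) = π(0) = 3, π(ρ(6)) = π(2) = 5, π(ρ(7)) = π(7) = 6, π(ρ(8)) = π(6) = 2.
Hence πρ = [8 7 1 0 4 3 5 6 2].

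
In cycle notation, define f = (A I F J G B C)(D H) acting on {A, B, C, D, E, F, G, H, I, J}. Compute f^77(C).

C

C lies in the 7-cycle (A I F J G B C).
Powers repeat with period 7 on this cycle, and 77 mod 7 = 0, so f^77(C) = f^0(C).
So f^77(C) = C.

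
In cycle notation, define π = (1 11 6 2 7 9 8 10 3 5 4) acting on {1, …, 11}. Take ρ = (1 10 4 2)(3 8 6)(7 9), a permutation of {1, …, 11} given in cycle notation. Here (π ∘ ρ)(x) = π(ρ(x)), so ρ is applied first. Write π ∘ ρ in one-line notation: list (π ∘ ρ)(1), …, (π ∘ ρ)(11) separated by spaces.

Chase each element through ρ then π: 1 → 10 → 3; 2 → 1 → 11; 3 → 8 → 10; 4 → 2 → 7; 5 → 5 → 4; 6 → 3 → 5; 7 → 9 → 8; 8 → 6 → 2; 9 → 7 → 9; 10 → 4 → 1; 11 → 11 → 6.
So π ∘ ρ in one-line form is 3 11 10 7 4 5 8 2 9 1 6.

3 11 10 7 4 5 8 2 9 1 6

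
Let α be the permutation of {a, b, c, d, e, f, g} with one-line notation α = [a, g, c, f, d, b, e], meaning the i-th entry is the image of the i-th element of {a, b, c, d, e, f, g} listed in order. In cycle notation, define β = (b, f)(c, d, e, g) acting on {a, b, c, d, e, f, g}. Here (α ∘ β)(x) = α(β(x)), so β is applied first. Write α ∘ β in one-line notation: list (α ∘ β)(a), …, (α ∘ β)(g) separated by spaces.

For each element, apply β then α: a → a → a; b → f → b; c → d → f; d → e → d; e → g → e; f → b → g; g → c → c.
So α ∘ β in one-line form is a b f d e g c.

a b f d e g c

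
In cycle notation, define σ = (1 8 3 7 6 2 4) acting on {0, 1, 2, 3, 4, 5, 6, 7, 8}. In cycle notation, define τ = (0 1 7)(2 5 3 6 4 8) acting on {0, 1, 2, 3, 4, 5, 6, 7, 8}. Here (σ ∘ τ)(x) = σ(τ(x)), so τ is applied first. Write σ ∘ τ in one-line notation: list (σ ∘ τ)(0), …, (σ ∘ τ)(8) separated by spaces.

8 6 5 2 3 7 1 0 4

For each element, apply τ then σ: 0 → 1 → 8; 1 → 7 → 6; 2 → 5 → 5; 3 → 6 → 2; 4 → 8 → 3; 5 → 3 → 7; 6 → 4 → 1; 7 → 0 → 0; 8 → 2 → 4.
So σ ∘ τ in one-line form is 8 6 5 2 3 7 1 0 4.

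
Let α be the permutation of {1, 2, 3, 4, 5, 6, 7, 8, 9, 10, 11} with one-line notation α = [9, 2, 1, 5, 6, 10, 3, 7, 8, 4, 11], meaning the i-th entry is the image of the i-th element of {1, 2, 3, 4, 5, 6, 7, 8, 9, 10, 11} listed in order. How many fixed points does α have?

2

The fixed points (elements with α(x) = x) are {2, 11}, so there are 2.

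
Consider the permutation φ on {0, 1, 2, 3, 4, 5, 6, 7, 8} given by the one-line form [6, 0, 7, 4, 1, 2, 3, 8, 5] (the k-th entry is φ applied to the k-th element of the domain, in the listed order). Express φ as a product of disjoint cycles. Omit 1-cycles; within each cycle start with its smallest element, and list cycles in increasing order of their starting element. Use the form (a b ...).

(0 6 3 4 1)(2 7 8 5)

Iterating φ from 0 gives 0 → 6 → 3 → 4 → 1 → 0; that is the 5-cycle (0 6 3 4 1).
Repeating from the next unused element and collecting all non-trivial cycles gives (0 6 3 4 1)(2 7 8 5).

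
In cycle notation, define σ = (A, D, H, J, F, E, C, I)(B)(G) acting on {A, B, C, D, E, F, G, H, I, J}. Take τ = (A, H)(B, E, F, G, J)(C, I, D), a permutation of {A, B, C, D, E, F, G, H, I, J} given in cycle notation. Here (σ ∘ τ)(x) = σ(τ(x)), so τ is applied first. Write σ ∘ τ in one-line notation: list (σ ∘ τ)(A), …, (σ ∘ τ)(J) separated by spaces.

Chase each element through τ then σ: A → H → J; B → E → C; C → I → A; D → C → I; E → F → E; F → G → G; G → J → F; H → A → D; I → D → H; J → B → B.
So σ ∘ τ in one-line form is J C A I E G F D H B.

J C A I E G F D H B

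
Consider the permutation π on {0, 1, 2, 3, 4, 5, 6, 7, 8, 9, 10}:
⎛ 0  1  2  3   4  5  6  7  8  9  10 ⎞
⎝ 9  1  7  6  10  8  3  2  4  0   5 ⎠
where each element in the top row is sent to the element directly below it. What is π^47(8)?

Tracing 8 → 4 → … returns to 8 after 4 steps, so 8 lies in a 4-cycle (4, 10, 5, 8).
Since the cycle has length 4, π^47 acts on it the same as π^3 (47 mod 4 = 3).
Advancing 3 steps from 8: 8 → 4 → 10 → 5.

5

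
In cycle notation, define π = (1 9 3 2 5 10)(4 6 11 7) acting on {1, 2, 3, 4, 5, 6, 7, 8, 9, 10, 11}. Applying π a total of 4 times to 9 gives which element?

10

9 lies in the 6-cycle (1 9 3 2 5 10).
Advancing 4 steps from 9: 9 → 3 → 2 → 5 → 10.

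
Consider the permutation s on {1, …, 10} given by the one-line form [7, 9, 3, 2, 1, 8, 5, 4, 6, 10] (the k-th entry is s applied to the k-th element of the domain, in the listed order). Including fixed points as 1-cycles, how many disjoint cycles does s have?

The cycle decomposition is (1 7 5)(2 9 6 8 4)(3)(10), which has 4 cycles (counting 1-cycles).

4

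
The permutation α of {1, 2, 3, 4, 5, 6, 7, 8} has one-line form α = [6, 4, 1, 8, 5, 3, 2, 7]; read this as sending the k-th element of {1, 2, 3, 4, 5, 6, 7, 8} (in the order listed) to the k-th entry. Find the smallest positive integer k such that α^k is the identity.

12

Decomposing into disjoint cycles gives cycle lengths 4, 3, 1.
The order is lcm(4, 3) = 12.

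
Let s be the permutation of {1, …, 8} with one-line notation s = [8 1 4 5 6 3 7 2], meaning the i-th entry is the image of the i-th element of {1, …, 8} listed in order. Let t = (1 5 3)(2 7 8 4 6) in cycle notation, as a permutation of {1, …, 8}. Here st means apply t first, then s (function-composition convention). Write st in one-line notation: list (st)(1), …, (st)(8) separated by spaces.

For each element, apply t then s: 1 → 5 → 6; 2 → 7 → 7; 3 → 1 → 8; 4 → 6 → 3; 5 → 3 → 4; 6 → 2 → 1; 7 → 8 → 2; 8 → 4 → 5.
Collecting the images, st = [6 7 8 3 4 1 2 5].

6 7 8 3 4 1 2 5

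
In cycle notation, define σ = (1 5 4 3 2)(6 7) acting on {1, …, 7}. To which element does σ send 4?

3

Within (1 5 4 3 2), 4 ↦ 3.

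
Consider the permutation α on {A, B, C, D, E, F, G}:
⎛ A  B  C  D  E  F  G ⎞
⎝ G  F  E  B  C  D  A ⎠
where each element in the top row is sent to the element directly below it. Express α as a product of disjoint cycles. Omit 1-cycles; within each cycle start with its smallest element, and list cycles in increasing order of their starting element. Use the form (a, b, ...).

From A: A → G → A, closing the cycle (A, G).
Repeating from the next unused element and collecting all non-trivial cycles gives (A, G)(B, F, D)(C, E).

(A, G)(B, F, D)(C, E)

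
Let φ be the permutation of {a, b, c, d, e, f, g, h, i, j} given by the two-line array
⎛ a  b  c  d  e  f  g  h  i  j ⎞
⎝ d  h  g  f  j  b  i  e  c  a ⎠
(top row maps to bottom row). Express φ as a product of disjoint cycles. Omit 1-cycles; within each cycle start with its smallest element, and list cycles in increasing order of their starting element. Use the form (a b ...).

(a d f b h e j)(c g i)

From a: a → d → f → b → h → e → j → a, closing the cycle (a d f b h e j).
Repeating from the next unused element and collecting all non-trivial cycles gives (a d f b h e j)(c g i).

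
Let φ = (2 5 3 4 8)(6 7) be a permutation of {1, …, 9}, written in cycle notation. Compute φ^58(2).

2 lies in the 5-cycle (2 5 3 4 8).
Powers repeat with period 5 on this cycle, and 58 mod 5 = 3, so φ^58(2) = φ^3(2).
Advancing 3 steps from 2: 2 → 5 → 3 → 4.

4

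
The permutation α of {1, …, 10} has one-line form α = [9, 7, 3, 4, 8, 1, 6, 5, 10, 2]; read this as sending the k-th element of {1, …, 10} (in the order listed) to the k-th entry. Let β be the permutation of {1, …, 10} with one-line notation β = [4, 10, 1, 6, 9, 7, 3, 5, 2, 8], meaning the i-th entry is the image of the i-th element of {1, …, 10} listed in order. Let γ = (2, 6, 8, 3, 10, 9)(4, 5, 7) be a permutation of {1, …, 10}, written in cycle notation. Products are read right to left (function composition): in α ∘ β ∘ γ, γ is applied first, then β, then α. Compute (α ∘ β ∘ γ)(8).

Chase 8: γ(8) = 3; β(3) = 1; α(1) = 9. Hence (α ∘ β ∘ γ)(8) = 9.

9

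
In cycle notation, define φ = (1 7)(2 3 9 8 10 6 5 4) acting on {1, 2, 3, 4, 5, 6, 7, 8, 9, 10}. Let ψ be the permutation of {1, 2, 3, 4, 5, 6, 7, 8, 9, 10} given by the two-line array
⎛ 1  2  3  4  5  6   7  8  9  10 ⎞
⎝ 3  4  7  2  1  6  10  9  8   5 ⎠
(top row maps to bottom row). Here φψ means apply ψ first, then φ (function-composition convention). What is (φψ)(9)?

10

(φψ)(9) = φ(ψ(9)). ψ(9) = 8, then φ(8) = 10. So (φψ)(9) = 10.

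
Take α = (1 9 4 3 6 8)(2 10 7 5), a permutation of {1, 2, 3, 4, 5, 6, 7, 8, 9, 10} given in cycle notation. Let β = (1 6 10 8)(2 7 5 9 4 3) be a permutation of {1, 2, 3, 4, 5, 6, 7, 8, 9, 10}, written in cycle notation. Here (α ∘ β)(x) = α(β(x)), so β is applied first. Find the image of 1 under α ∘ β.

β(1) = 6, then α(6) = 8; composing gives (α ∘ β)(1) = 8.

8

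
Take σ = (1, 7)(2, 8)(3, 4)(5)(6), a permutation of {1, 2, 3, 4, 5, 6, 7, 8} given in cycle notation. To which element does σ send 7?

Within (1, 7), 7 ↦ 1.

1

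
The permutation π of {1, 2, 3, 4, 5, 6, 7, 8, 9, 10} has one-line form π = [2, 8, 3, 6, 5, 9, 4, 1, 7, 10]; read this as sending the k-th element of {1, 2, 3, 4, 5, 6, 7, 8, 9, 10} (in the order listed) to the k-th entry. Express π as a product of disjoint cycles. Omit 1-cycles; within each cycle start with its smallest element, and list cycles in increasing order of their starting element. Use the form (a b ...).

(1 2 8)(4 6 9 7)

Iterating π from 1 gives 1 → 2 → 8 → 1; that is the 3-cycle (1 2 8).
Continuing from each remaining unvisited element yields (1 2 8)(4 6 9 7).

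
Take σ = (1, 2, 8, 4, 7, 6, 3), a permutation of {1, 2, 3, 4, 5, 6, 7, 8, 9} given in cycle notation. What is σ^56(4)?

4 lies in the 7-cycle (1, 2, 8, 4, 7, 6, 3).
On a 7-cycle, σ^7 is the identity, so σ^56 = σ^0 there (56 ≡ 0 mod 7).
So σ^56(4) = 4.

4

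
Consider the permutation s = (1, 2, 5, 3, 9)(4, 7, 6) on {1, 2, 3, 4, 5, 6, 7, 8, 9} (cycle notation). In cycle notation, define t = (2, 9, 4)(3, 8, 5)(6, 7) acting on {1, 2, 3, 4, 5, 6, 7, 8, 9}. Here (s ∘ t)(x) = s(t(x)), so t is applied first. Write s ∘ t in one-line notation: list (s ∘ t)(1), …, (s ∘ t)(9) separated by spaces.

Chase each element through t then s: 1 → 1 → 2; 2 → 9 → 1; 3 → 8 → 8; 4 → 2 → 5; 5 → 3 → 9; 6 → 7 → 6; 7 → 6 → 4; 8 → 5 → 3; 9 → 4 → 7.
So s ∘ t in one-line form is 2 1 8 5 9 6 4 3 7.

2 1 8 5 9 6 4 3 7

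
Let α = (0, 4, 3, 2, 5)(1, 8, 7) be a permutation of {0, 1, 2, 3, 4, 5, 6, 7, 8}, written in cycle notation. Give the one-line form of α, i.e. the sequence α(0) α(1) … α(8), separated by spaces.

4 8 5 2 3 0 6 1 7

Each element maps to the next entry in its cycle (wrapping to the front): 0↦4, 1↦8, 2↦5, 3↦2, 4↦3, 5↦0, 6↦6, 7↦1, 8↦7.
So the one-line form is 4 8 5 2 3 0 6 1 7.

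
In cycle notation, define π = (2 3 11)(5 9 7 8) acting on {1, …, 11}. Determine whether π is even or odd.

odd

The cycle lengths are 4, 3, 1, 1, 1, 1.
A cycle is odd iff its length is even; π has 1 even-length cycle, so sgn(π) = (−1)^1 and π is odd.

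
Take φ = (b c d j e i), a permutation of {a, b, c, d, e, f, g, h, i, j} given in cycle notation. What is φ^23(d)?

d lies in the 6-cycle (b c d j e i).
On a 6-cycle, φ^6 is the identity, so φ^23 = φ^5 there (23 ≡ 5 mod 6).
Advancing 5 steps from d: d → j → e → i → b → c.

c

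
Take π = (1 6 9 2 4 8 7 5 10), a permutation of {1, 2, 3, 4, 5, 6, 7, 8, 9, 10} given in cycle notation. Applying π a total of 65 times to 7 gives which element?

10

7 lies in the 9-cycle (1 6 9 2 4 8 7 5 10).
Since the cycle has length 9, π^65 acts on it the same as π^2 (65 mod 9 = 2).
Stepping 2 places around the cycle: 7 → 5 → 10.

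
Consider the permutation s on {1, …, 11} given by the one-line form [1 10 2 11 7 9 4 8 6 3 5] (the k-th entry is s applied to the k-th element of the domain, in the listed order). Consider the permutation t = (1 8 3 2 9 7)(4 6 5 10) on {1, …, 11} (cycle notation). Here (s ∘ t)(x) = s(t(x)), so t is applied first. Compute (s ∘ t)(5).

3

(s ∘ t)(5) = s(t(5)). t(5) = 10, then s(10) = 3. So (s ∘ t)(5) = 3.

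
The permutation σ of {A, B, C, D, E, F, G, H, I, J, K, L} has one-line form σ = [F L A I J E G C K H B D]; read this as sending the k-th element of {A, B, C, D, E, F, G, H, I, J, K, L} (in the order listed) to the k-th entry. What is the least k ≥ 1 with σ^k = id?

30

Decomposing into disjoint cycles gives cycle lengths 6, 5, 1.
The order of σ is the least common multiple of its cycle lengths: lcm(6, 5) = 30.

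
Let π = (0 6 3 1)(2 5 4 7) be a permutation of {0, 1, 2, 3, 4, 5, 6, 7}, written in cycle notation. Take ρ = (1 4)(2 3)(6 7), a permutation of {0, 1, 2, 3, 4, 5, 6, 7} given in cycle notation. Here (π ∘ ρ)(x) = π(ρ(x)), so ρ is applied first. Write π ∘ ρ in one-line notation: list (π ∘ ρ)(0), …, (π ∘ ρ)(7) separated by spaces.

(π ∘ ρ)(x) = π(ρ(x)). Computing each image: π(ρ(0)) = π(0) = 6, π(ρ(1)) = π(4) = 7, π(ρ(2)) = π(3) = 1, π(ρ(3)) = π(2) = 5, π(ρ(4)) = π(1) = 0, π(ρ(5)) = π(5) = 4, π(ρ(6)) = π(7) = 2, π(ρ(7)) = π(6) = 3.
Hence π ∘ ρ = [6 7 1 5 0 4 2 3].

6 7 1 5 0 4 2 3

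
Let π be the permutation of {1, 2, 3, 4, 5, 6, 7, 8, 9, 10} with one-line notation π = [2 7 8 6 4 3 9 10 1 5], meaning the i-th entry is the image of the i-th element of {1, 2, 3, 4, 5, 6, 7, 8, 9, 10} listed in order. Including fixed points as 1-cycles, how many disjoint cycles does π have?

The cycle decomposition is (1, 2, 7, 9)(3, 8, 10, 5, 4, 6), which has 2 cycles (counting 1-cycles).

2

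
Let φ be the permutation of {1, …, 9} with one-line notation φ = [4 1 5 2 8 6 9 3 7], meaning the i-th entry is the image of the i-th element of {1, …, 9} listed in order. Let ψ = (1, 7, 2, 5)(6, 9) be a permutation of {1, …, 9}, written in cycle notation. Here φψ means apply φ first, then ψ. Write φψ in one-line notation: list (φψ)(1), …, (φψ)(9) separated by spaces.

4 7 1 5 8 9 6 3 2

For each element, apply φ then ψ: 1 → 4 → 4; 2 → 1 → 7; 3 → 5 → 1; 4 → 2 → 5; 5 → 8 → 8; 6 → 6 → 9; 7 → 9 → 6; 8 → 3 → 3; 9 → 7 → 2.
So φψ in one-line form is 4 7 1 5 8 9 6 3 2.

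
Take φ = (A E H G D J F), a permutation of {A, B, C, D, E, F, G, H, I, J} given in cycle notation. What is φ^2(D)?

D lies in the 7-cycle (A E H G D J F).
Stepping 2 places around the cycle: D → J → F.

F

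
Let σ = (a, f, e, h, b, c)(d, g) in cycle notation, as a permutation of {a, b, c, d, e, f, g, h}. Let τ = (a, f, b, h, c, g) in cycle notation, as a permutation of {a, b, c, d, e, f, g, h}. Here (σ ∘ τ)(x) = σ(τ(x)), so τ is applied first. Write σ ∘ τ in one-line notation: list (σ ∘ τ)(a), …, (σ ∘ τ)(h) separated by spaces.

Chase each element through τ then σ: a → f → e; b → h → b; c → g → d; d → d → g; e → e → h; f → b → c; g → a → f; h → c → a.
So σ ∘ τ in one-line form is e b d g h c f a.

e b d g h c f a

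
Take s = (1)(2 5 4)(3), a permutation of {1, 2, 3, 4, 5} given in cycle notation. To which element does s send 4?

2

Within (2 5 4), 4 ↦ 2.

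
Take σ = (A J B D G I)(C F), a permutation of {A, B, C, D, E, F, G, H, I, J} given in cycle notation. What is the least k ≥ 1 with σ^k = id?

The cycle type of σ is (6, 2, 1, 1).
Since disjoint cycles commute, ord(σ) = lcm(6, 2) = 6.

6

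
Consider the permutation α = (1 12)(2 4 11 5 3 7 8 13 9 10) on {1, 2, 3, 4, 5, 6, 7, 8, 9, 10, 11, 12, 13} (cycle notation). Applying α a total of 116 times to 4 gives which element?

13

4 lies in the 10-cycle (2 4 11 5 3 7 8 13 9 10).
On a 10-cycle, α^10 is the identity, so α^116 = α^6 there (116 ≡ 6 mod 10).
Stepping 6 places around the cycle: 4 → 11 → 5 → 3 → 7 → 8 → 13.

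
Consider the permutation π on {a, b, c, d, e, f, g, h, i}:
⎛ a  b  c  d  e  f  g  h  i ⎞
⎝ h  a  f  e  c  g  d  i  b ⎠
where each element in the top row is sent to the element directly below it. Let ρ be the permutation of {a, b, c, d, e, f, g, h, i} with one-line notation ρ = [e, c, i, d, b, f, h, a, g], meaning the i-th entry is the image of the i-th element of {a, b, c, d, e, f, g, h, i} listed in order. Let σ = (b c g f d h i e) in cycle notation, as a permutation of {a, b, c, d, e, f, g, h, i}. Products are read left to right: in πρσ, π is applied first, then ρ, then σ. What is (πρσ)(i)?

(πρσ)(i) = σ(ρ(π(i))). π(i) = b, then ρ(b) = c, then σ(c) = g, so the result is g.

g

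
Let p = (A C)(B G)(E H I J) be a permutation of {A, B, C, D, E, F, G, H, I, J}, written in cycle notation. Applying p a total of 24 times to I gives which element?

I

I lies in the 4-cycle (E H I J).
Since the cycle has length 4, p^24 acts on it the same as p^0 (24 mod 4 = 0).
So p^24(I) = I.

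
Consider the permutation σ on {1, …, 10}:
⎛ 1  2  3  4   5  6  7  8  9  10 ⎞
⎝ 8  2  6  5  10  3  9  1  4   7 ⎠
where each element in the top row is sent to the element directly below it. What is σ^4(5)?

Tracing 5 → 10 → … returns to 5 after 5 steps, so 5 lies in a 5-cycle (4, 5, 10, 7, 9).
Advancing 4 steps from 5: 5 → 10 → 7 → 9 → 4.

4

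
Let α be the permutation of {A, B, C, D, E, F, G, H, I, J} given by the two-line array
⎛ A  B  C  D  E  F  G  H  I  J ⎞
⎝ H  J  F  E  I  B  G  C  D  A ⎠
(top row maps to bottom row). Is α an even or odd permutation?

In disjoint-cycle form the cycle lengths are 6, 3, 1.
A cycle is odd iff its length is even; α has 1 even-length cycle, so sgn(α) = (−1)^1 and α is odd.

odd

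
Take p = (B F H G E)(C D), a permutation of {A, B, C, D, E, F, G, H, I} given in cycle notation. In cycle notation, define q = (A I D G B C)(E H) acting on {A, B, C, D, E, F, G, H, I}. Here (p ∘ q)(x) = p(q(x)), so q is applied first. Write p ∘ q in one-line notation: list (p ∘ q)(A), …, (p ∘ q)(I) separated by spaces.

Chase each element through q then p: A → I → I; B → C → D; C → A → A; D → G → E; E → H → G; F → F → H; G → B → F; H → E → B; I → D → C.
So p ∘ q in one-line form is I D A E G H F B C.

I D A E G H F B C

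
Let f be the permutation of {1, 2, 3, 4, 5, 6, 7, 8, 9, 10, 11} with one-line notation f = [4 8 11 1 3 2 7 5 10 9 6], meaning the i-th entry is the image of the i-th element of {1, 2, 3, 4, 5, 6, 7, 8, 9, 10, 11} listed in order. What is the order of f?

Writing f as disjoint cycles, the cycle lengths are 6, 2, 2, 1.
The order is lcm(6, 2, 2) = 6.

6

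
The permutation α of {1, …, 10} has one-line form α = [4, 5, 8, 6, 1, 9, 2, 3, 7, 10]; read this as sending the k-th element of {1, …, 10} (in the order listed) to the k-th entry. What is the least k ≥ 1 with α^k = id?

Writing α as disjoint cycles, the cycle lengths are 7, 2, 1.
Since disjoint cycles commute, ord(α) = lcm(7, 2) = 14.

14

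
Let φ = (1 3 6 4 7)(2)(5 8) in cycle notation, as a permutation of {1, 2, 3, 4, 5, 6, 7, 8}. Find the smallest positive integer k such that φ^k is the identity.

10

The disjoint cycles have lengths 5, 2, 1.
The order is lcm(5, 2) = 10.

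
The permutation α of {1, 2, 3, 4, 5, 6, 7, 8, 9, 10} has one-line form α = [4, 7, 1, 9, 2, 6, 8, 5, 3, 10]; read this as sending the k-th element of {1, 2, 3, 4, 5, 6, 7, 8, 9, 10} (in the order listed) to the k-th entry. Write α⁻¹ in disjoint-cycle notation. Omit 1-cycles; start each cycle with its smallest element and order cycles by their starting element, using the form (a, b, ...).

(1, 3, 9, 4)(2, 5, 8, 7)

First write α in disjoint cycles: (1, 4, 9, 3)(2, 7, 8, 5).
The inverse reverses every cycle; in canonical form, α⁻¹ = (1, 3, 9, 4)(2, 5, 8, 7).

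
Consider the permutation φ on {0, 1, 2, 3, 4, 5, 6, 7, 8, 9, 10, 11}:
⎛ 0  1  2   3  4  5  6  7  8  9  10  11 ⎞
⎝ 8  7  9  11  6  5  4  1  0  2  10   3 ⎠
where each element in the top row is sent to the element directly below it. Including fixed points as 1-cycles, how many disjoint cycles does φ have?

The cycle decomposition is (0 8)(1 7)(2 9)(3 11)(4 6)(5)(10), which has 7 cycles (counting 1-cycles).

7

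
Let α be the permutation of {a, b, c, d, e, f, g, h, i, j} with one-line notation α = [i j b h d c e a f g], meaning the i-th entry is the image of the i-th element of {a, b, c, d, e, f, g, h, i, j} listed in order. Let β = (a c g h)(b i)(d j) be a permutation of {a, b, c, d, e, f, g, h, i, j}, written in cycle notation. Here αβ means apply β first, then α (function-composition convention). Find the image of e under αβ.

β(e) = e, then α(e) = d; composing gives (αβ)(e) = d.

d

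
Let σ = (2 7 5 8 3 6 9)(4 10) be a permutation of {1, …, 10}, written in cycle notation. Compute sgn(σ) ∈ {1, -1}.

The cycle lengths are 7, 2, 1.
A cycle of length ℓ contributes ℓ−1 transpositions, so σ is a product of 6 + 1 = 7 transpositions — odd.

-1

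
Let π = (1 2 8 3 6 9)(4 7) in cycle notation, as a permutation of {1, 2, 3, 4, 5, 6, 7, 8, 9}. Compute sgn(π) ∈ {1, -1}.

1

The cycle lengths are 6, 2, 1.
A cycle is odd iff its length is even; π has 2 even-length cycles, so sgn(π) = (−1)^2 and π is even.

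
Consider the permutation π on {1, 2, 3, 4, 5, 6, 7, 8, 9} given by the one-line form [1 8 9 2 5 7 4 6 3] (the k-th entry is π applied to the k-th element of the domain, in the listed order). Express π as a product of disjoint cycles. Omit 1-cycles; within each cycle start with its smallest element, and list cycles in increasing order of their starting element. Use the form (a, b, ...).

(2, 8, 6, 7, 4)(3, 9)

Iterating π from 2 gives 2 → 8 → 6 → 7 → 4 → 2; that is the 5-cycle (2, 8, 6, 7, 4).
Repeating from the next unused element and collecting all non-trivial cycles gives (2, 8, 6, 7, 4)(3, 9).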